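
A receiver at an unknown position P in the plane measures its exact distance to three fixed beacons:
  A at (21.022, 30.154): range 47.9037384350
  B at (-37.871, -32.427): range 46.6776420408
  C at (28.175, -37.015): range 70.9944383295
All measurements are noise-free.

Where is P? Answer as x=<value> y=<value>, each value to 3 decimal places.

x=-23.271 y=11.909

eq1: (x − 21.022)² + (y − 30.154)² = 47.9037384350²
eq2: (x + 37.871)² + (y + 32.427)² = 46.6776420408²
eq3: (x − 28.175)² + (y + 37.015)² = 70.9944383295²
eq3−eq2, eq3−eq1 (x²,y² cancel):
  -132.092·x + 9.176·y = 3183.190127
  -14.306·x + 134.338·y = 1932.689468
det = -132.092·134.338 − 9.176·-14.306 = -17613.703240
x = (3183.190127·134.338 − 9.176·1932.689468) / -17613.703240 = -23.271031
y = (-132.092·1932.689468 − 3183.190127·-14.306) / -17613.703240 = 11.908575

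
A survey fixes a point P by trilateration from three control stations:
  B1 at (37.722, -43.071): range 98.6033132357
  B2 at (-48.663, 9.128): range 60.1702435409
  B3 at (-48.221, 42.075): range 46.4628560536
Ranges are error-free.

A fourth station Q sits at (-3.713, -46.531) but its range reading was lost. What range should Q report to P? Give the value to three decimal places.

eq1: (x − 37.722)² + (y + 43.071)² = 98.6033132357²
eq2: (x + 48.663)² + (y − 9.128)² = 60.1702435409²
eq3: (x + 48.221)² + (y − 42.075)² = 46.4628560536²
eq3−eq2, eq3−eq1 (x²,y² cancel):
  -0.884·x − 65.894·y = -3105.823728
  171.886·x − 170.292·y = -8381.326529
det = -0.884·-170.292 − -65.894·171.886 = 11476.794212
x = (-3105.823728·-170.292 − -65.894·-8381.326529) / 11476.794212 = -2.037346
y = (-0.884·-8381.326529 − -3105.823728·171.886) / 11476.794212 = 47.160967
|P − Q| = √((-2.037346 − -3.713)² + (47.160967 − -46.531)²) = 93.706950

93.707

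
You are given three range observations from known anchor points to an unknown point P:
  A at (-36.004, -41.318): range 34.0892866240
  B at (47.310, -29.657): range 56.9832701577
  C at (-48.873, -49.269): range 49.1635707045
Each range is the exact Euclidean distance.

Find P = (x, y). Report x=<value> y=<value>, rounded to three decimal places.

x=-8.946 y=-20.583

eq1: (x + 36.004)² + (y + 41.318)² = 34.0892866240²
eq2: (x − 47.310)² + (y + 29.657)² = 56.9832701577²
eq3: (x + 48.873)² + (y + 49.269)² = 49.1635707045²
eq2−eq1, eq2−eq3 (x²,y² cancel):
  -166.628·x − 23.322·y = 1970.705006
  -192.366·x − 39.224·y = 2528.267134
det = -166.628·-39.224 − -23.322·-192.366 = 2049.456820
x = (1970.705006·-39.224 − -23.322·2528.267134) / 2049.456820 = -8.946120
y = (-166.628·2528.267134 − 1970.705006·-192.366) / 2049.456820 = -20.582750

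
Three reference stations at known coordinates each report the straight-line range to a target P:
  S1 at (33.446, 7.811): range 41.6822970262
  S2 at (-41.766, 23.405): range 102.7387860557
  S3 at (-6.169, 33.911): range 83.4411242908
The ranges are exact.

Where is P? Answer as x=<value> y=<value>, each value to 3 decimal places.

x=44.511 y=-32.376

eq1: (x − 33.446)² + (y − 7.811)² = 41.6822970262²
eq2: (x + 41.766)² + (y − 23.405)² = 102.7387860557²
eq3: (x + 6.169)² + (y − 33.911)² = 83.4411242908²
eq3−eq2, eq3−eq1 (x²,y² cancel):
  -71.194·x − 21.012·y = -2488.656638
  79.230·x − 52.200·y = 5216.641493
det = -71.194·-52.200 − -21.012·79.230 = 5381.107560
x = (-2488.656638·-52.200 − -21.012·5216.641493) / 5381.107560 = 44.511273
y = (-71.194·5216.641493 − -2488.656638·79.230) / 5381.107560 = -32.375734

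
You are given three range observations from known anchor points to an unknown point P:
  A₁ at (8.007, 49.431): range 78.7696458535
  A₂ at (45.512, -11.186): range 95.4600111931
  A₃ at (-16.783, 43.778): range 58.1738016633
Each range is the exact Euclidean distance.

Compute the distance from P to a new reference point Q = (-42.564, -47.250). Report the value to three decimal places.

43.643

eq1: (x − 8.007)² + (y − 49.431)² = 78.7696458535²
eq2: (x − 45.512)² + (y + 11.186)² = 95.4600111931²
eq3: (x + 16.783)² + (y − 43.778)² = 58.1738016633²
eq2−eq1, eq2−eq3 (x²,y² cancel):
  -75.010·x + 121.234·y = 3219.023699
  -124.590·x + 109.928·y = 5730.136170
det = -75.010·109.928 − 121.234·-124.590 = 6858.844780
x = (3219.023699·109.928 − 121.234·5730.136170) / 6858.844780 = -49.691530
y = (-75.010·5730.136170 − 3219.023699·-124.590) / 6858.844780 = -4.193031
|P − Q| = √((-49.691530 − -42.564)² + (-4.193031 − -47.250)²) = 43.642917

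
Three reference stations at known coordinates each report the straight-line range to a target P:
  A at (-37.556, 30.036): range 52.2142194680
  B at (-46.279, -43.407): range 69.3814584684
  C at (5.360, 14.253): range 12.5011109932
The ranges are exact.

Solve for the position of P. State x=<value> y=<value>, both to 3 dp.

eq1: (x + 37.556)² + (y − 30.036)² = 52.2142194680²
eq2: (x + 46.279)² + (y + 43.407)² = 69.3814584684²
eq3: (x − 5.360)² + (y − 14.253)² = 12.5011109932²
eq3−eq1, eq3−eq2 (x²,y² cancel):
  -85.832·x + 31.566·y = -489.310116
  -103.278·x − 115.320·y = -863.473122
det = -85.832·-115.320 − 31.566·-103.278 = 13158.219588
x = (-489.310116·-115.320 − 31.566·-863.473122) / 13158.219588 = 6.359799
y = (-85.832·-863.473122 − -489.310116·-103.278) / 13158.219588 = 1.791934

x=6.360 y=1.792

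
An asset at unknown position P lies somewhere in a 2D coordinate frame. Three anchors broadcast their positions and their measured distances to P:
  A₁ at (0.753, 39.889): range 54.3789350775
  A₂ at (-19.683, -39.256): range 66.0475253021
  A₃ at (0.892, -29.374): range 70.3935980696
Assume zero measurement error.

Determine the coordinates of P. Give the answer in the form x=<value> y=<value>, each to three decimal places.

eq1: (x − 0.753)² + (y − 39.889)² = 54.3789350775²
eq2: (x + 19.683)² + (y + 39.256)² = 66.0475253021²
eq3: (x − 0.892)² + (y + 29.374)² = 70.3935980696²
eq1−eq3, eq1−eq2 (x²,y² cancel):
  0.278·x − 138.526·y = -2726.261859
  -40.872·x − 158.290·y = -1068.452323
det = 0.278·-158.290 − -138.526·-40.872 = -5705.839292
x = (-2726.261859·-158.290 − -138.526·-1068.452323) / -5705.839292 = -49.691474
y = (0.278·-1068.452323 − -2726.261859·-40.872) / -5705.839292 = 19.580784

x=-49.691 y=19.581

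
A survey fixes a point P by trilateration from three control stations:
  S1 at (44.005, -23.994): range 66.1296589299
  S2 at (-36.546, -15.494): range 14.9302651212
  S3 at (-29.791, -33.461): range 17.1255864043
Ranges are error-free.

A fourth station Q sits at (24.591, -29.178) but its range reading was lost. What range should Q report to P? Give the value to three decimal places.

47.730

eq1: (x − 44.005)² + (y + 23.994)² = 66.1296589299²
eq2: (x + 36.546)² + (y + 15.494)² = 14.9302651212²
eq3: (x + 29.791)² + (y + 33.461)² = 17.1255864043²
eq1−eq2, eq1−eq3 (x²,y² cancel):
  -161.102·x + 17.000·y = 3213.741065
  -147.592·x − 18.934·y = 3574.836221
det = -161.102·-18.934 − 17.000·-147.592 = 5559.369268
x = (3213.741065·-18.934 − 17.000·3574.836221) / 5559.369268 = -21.876796
y = (-161.102·3574.836221 − 3213.741065·-147.592) / 5559.369268 = -18.273798
|P − Q| = √((-21.876796 − 24.591)² + (-18.273798 − -29.178)²) = 47.730050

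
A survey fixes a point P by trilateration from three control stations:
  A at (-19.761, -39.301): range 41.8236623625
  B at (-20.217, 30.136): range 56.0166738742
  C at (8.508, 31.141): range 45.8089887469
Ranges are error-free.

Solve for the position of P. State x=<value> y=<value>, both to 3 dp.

eq1: (x + 19.761)² + (y + 39.301)² = 41.8236623625²
eq2: (x + 20.217)² + (y − 30.136)² = 56.0166738742²
eq3: (x − 8.508)² + (y − 31.141)² = 45.8089887469²
eq3−eq2, eq3−eq1 (x²,y² cancel):
  -57.450·x − 2.010·y = -764.646662
  -56.538·x − 140.884·y = 1242.162494
det = -57.450·-140.884 − -2.010·-56.538 = 7980.144420
x = (-764.646662·-140.884 − -2.010·1242.162494) / 7980.144420 = 13.812184
y = (-57.450·1242.162494 − -764.646662·-56.538) / 7980.144420 = -14.359869

x=13.812 y=-14.360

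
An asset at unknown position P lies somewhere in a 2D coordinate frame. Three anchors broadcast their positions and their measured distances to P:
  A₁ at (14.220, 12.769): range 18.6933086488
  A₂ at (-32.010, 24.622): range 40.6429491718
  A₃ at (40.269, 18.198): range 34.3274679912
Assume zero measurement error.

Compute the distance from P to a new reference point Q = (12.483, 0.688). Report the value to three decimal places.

eq1: (x − 14.220)² + (y − 12.769)² = 18.6933086488²
eq2: (x + 32.010)² + (y − 24.622)² = 40.6429491718²
eq3: (x − 40.269)² + (y − 18.198)² = 34.3274679912²
eq2−eq3, eq2−eq1 (x²,y² cancel):
  144.558·x − 12.848·y = 795.350840
  92.460·x − 23.706·y = 36.782306
det = 144.558·-23.706 − -12.848·92.460 = -2238.965868
x = (795.350840·-23.706 − -12.848·36.782306) / -2238.965868 = 8.210044
y = (144.558·36.782306 − 795.350840·92.460) / -2238.965868 = 30.469854
|P − Q| = √((8.210044 − 12.483)² + (30.469854 − 0.688)²) = 30.086824

30.087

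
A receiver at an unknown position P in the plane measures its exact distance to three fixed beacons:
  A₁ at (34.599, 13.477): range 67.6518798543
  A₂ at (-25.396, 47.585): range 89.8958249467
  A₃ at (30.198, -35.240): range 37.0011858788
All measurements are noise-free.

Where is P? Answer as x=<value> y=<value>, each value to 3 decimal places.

x=-6.457 y=-40.293

eq1: (x − 34.599)² + (y − 13.477)² = 67.6518798543²
eq2: (x + 25.396)² + (y − 47.585)² = 89.8958249467²
eq3: (x − 30.198)² + (y + 35.240)² = 37.0011858788²
eq3−eq1, eq3−eq2 (x²,y² cancel):
  8.802·x + 97.434·y = -3982.745565
  -111.188·x + 165.650·y = -5956.659349
det = 8.802·165.650 − 97.434·-111.188 = 12291.542892
x = (-3982.745565·165.650 − 97.434·-5956.659349) / 12291.542892 = -6.456525
y = (8.802·-5956.659349 − -3982.745565·-111.188) / 12291.542892 = -40.293073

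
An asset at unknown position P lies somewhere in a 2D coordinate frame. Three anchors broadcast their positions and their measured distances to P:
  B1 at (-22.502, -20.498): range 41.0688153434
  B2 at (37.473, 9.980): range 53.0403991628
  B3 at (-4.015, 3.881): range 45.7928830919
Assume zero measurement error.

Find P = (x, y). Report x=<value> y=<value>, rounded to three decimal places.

eq1: (x + 22.502)² + (y + 20.498)² = 41.0688153434²
eq2: (x − 37.473)² + (y − 9.980)² = 53.0403991628²
eq3: (x + 4.015)² + (y − 3.881)² = 45.7928830919²
eq2−eq3, eq2−eq1 (x²,y² cancel):
  -82.976·x − 12.198·y = -756.347942
  -119.950·x − 60.956·y = 549.318229
det = -82.976·-60.956 − -12.198·-119.950 = 3594.734956
x = (-756.347942·-60.956 − -12.198·549.318229) / 3594.734956 = 14.689408
y = (-82.976·549.318229 − -756.347942·-119.950) / 3594.734956 = -37.917723

x=14.689 y=-37.918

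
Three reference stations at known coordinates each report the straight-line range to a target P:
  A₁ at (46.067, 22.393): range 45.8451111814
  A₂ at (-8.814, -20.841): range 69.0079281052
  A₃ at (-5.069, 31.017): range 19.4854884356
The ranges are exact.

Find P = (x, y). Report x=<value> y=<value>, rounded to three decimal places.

x=6.972 y=46.337

eq1: (x − 46.067)² + (y − 22.393)² = 45.8451111814²
eq2: (x + 8.814)² + (y + 20.841)² = 69.0079281052²
eq3: (x + 5.069)² + (y − 31.017)² = 19.4854884356²
eq2−eq1, eq2−eq3 (x²,y² cancel):
  109.762·x + 86.468·y = 4771.900983
  7.490·x + 103.716·y = 4858.125055
det = 109.762·103.716 − 86.468·7.490 = 10736.430272
x = (4771.900983·103.716 − 86.468·4858.125055) / 10736.430272 = 6.971603
y = (109.762·4858.125055 − 4771.900983·7.490) / 10736.430272 = 46.337188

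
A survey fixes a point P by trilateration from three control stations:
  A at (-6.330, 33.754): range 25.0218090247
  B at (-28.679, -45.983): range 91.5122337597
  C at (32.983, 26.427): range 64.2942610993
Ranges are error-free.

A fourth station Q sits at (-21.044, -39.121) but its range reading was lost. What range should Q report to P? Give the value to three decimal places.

eq1: (x + 6.330)² + (y − 33.754)² = 25.0218090247²
eq2: (x + 28.679)² + (y + 45.983)² = 91.5122337597²
eq3: (x − 32.983)² + (y − 26.427)² = 64.2942610993²
eq3−eq2, eq3−eq1 (x²,y² cancel):
  -123.324·x − 144.820·y = -3090.080205
  -78.626·x + 14.654·y = 2900.797881
det = -123.324·14.654 − -144.820·-78.626 = -13193.807216
x = (-3090.080205·14.654 − -144.820·2900.797881) / -13193.807216 = -28.408139
y = (-123.324·2900.797881 − -3090.080205·-78.626) / -13193.807216 = 45.528833
|P − Q| = √((-28.408139 − -21.044)² + (45.528833 − -39.121)²) = 84.969552

84.970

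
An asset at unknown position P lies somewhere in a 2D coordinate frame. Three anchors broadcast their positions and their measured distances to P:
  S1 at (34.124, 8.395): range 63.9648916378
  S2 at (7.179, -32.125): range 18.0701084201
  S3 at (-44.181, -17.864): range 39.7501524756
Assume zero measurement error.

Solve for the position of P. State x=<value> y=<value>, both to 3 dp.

x=-9.909 y=-38.001

eq1: (x − 34.124)² + (y − 8.395)² = 63.9648916378²
eq2: (x − 7.179)² + (y + 32.125)² = 18.0701084201²
eq3: (x + 44.181)² + (y + 17.864)² = 39.7501524756²
eq3−eq1, eq3−eq2 (x²,y² cancel):
  156.610·x + 52.518·y = -3547.592596
  102.720·x − 28.522·y = 66.016213
det = 156.610·-28.522 − 52.518·102.720 = -9861.479380
x = (-3547.592596·-28.522 − 52.518·66.016213) / -9861.479380 = -9.909000
y = (156.610·66.016213 − -3547.592596·102.720) / -9861.479380 = -38.001145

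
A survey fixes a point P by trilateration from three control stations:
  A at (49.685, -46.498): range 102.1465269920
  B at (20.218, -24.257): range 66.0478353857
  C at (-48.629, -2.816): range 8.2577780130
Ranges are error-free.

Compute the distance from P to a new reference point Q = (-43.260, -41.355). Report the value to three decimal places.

41.852

eq1: (x − 49.685)² + (y + 46.498)² = 102.1465269920²
eq2: (x − 20.218)² + (y + 24.257)² = 66.0478353857²
eq3: (x + 48.629)² + (y + 2.816)² = 8.2577780130²
eq3−eq2, eq3−eq1 (x²,y² cancel):
  137.694·x − 42.882·y = -5669.665585
  196.628·x − 87.364·y = -8107.768347
det = 137.694·-87.364 − -42.882·196.628 = -3597.696720
x = (-5669.665585·-87.364 − -42.882·-8107.768347) / -3597.696720 = -41.039408
y = (137.694·-8107.768347 − -5669.665585·196.628) / -3597.696720 = 0.438072
|P − Q| = √((-41.039408 − -43.260)² + (0.438072 − -41.355)²) = 41.852024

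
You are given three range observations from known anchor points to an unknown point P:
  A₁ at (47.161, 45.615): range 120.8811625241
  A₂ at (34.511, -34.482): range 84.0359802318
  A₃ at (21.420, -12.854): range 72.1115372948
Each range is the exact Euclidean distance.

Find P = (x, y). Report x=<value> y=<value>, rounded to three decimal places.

x=-49.221 y=-27.342

eq1: (x − 47.161)² + (y − 45.615)² = 120.8811625241²
eq2: (x − 34.511)² + (y + 34.482)² = 84.0359802318²
eq3: (x − 21.420)² + (y + 12.854)² = 72.1115372948²
eq2−eq1, eq2−eq3 (x²,y² cancel):
  25.300·x + 160.194·y = -5625.338779
  -26.182·x + 43.256·y = 105.996433
det = 25.300·43.256 − 160.194·-26.182 = 5288.576108
x = (-5625.338779·43.256 − 160.194·105.996433) / 5288.576108 = -49.221121
y = (25.300·105.996433 − -5625.338779·-26.182) / 5288.576108 = -27.342125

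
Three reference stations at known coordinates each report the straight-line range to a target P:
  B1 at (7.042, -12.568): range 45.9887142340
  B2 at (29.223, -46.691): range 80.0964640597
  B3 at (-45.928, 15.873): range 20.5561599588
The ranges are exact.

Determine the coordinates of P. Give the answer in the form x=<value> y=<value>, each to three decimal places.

eq1: (x − 7.042)² + (y + 12.568)² = 45.9887142340²
eq2: (x − 29.223)² + (y + 46.691)² = 80.0964640597²
eq3: (x + 45.928)² + (y − 15.873)² = 20.5561599588²
eq2−eq3, eq2−eq1 (x²,y² cancel):
  -150.302·x + 125.128·y = 5320.187946
  -44.362·x + 68.246·y = 1473.992896
det = -150.302·68.246 − 125.128·-44.362 = -4706.581956
x = (5320.187946·68.246 − 125.128·1473.992896) / -4706.581956 = -37.956157
y = (-150.302·1473.992896 − 5320.187946·-44.362) / -4706.581956 = -3.074439

x=-37.956 y=-3.074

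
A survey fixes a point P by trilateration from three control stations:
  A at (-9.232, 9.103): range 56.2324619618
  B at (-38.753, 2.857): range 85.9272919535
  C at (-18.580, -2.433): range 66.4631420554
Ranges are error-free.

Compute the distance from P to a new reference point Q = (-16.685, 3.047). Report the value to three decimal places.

eq1: (x + 9.232)² + (y − 9.103)² = 56.2324619618²
eq2: (x + 38.753)² + (y − 2.857)² = 85.9272919535²
eq3: (x + 18.580)² + (y + 2.433)² = 66.4631420554²
eq2−eq3, eq2−eq1 (x²,y² cancel):
  40.346·x − 10.580·y = 1807.328682
  59.042·x + 12.492·y = 2879.546699
det = 40.346·12.492 − -10.580·59.042 = 1128.666592
x = (1807.328682·12.492 − -10.580·2879.546699) / 1128.666592 = 46.995946
y = (40.346·2879.546699 − 1807.328682·59.042) / 1128.666592 = 8.390335
|P − Q| = √((46.995946 − -16.685)² + (8.390335 − 3.047)²) = 63.904727

63.905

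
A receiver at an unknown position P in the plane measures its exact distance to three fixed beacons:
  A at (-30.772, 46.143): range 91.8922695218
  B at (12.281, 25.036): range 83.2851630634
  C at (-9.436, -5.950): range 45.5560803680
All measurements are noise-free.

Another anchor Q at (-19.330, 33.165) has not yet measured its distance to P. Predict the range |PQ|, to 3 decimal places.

eq1: (x + 30.772)² + (y − 46.143)² = 91.8922695218²
eq2: (x − 12.281)² + (y − 25.036)² = 83.2851630634²
eq3: (x + 9.436)² + (y + 5.950)² = 45.5560803680²
eq1−eq3, eq1−eq2 (x²,y² cancel):
  42.672·x − 104.186·y = 3417.180902
  86.106·x − 42.214·y = -790.697365
det = 42.672·-42.214 − -104.186·86.106 = 7169.683908
x = (3417.180902·-42.214 − -104.186·-790.697365) / 7169.683908 = -31.609827
y = (42.672·-790.697365 − 3417.180902·86.106) / 7169.683908 = -45.745450
|P − Q| = √((-31.609827 − -19.330)² + (-45.745450 − 33.165)²) = 79.860211

79.860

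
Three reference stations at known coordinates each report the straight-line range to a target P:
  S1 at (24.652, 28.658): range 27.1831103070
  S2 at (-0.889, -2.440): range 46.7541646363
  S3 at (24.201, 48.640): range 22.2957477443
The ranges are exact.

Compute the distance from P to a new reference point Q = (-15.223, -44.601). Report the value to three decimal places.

90.525

eq1: (x − 24.652)² + (y − 28.658)² = 27.1831103070²
eq2: (x + 0.889)² + (y + 2.440)² = 46.7541646363²
eq3: (x − 24.201)² + (y − 48.640)² = 22.2957477443²
eq1−eq2, eq1−eq3 (x²,y² cancel):
  -51.082·x − 62.196·y = -2869.288572
  -0.902·x + 39.964·y = 1764.357051
det = -51.082·39.964 − -62.196·-0.902 = -2097.541840
x = (-2869.288572·39.964 − -62.196·1764.357051) / -2097.541840 = 2.351466
y = (-51.082·1764.357051 − -2869.288572·-0.902) / -2097.541840 = 44.201733
|P − Q| = √((2.351466 − -15.223)² + (44.201733 − -44.601)²) = 90.525064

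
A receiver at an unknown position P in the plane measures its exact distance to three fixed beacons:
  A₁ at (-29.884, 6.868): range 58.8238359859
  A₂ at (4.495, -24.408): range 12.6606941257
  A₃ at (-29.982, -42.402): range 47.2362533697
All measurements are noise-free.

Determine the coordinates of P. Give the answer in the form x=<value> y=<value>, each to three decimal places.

x=15.686 y=-30.330

eq1: (x + 29.884)² + (y − 6.868)² = 58.8238359859²
eq2: (x − 4.495)² + (y + 24.408)² = 12.6606941257²
eq3: (x + 29.982)² + (y + 42.402)² = 47.2362533697²
eq1−eq3, eq1−eq2 (x²,y² cancel):
  -0.196·x − 98.540·y = 2985.607096
  68.758·x − 62.552·y = 2975.683113
det = -0.196·-62.552 − -98.540·68.758 = 6787.673512
x = (2985.607096·-62.552 − -98.540·2975.683113) / 6787.673512 = 15.685510
y = (-0.196·2975.683113 − 2985.607096·68.758) / 6787.673512 = -30.329627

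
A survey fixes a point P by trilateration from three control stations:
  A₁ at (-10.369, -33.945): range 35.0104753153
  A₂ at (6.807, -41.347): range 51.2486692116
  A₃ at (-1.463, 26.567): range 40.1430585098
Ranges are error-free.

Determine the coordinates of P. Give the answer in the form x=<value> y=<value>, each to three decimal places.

eq1: (x + 10.369)² + (y + 33.945)² = 35.0104753153²
eq2: (x − 6.807)² + (y + 41.347)² = 51.2486692116²
eq3: (x + 1.463)² + (y − 26.567)² = 40.1430585098²
eq1−eq2, eq1−eq3 (x²,y² cancel):
  34.352·x − 14.804·y = -904.562242
  17.812·x + 121.024·y = -937.565093
det = 34.352·121.024 − -14.804·17.812 = 4421.105296
x = (-904.562242·121.024 − -14.804·-937.565093) / 4421.105296 = -27.901044
y = (34.352·-937.565093 − -904.562242·17.812) / 4421.105296 = -3.640532

x=-27.901 y=-3.641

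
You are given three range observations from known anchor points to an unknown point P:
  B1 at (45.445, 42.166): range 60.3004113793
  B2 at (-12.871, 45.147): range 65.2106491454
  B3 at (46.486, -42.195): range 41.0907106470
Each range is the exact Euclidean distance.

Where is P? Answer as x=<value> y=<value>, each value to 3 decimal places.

eq1: (x − 45.445)² + (y − 42.166)² = 60.3004113793²
eq2: (x + 12.871)² + (y − 45.147)² = 65.2106491454²
eq3: (x − 46.486)² + (y + 42.195)² = 41.0907106470²
eq3−eq2, eq3−eq1 (x²,y² cancel):
  -118.714·x + 174.684·y = -4301.434231
  -2.082·x + 168.722·y = -2045.839751
det = -118.714·168.722 − 174.684·-2.082 = -19665.971420
x = (-4301.434231·168.722 − 174.684·-2045.839751) / -19665.971420 = 18.731397
y = (-118.714·-2045.839751 − -4301.434231·-2.082) / -19665.971420 = -11.894365

x=18.731 y=-11.894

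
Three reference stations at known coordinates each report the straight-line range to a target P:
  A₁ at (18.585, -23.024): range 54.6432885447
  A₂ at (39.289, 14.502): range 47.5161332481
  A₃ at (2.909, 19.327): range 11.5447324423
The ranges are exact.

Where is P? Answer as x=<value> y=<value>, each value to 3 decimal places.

eq1: (x − 18.585)² + (y + 23.024)² = 54.6432885447²
eq2: (x − 39.289)² + (y − 14.502)² = 47.5161332481²
eq3: (x − 2.909)² + (y − 19.327)² = 11.5447324423²
eq1−eq3, eq1−eq2 (x²,y² cancel):
  -31.352·x + 84.702·y = 2359.096545
  41.408·x + 75.052·y = 1606.532788
det = -31.352·75.052 − 84.702·41.408 = -5860.370720
x = (2359.096545·75.052 − 84.702·1606.532788) / -5860.370720 = -6.992454
y = (-31.352·1606.532788 − 2359.096545·41.408) / -5860.370720 = 25.263502

x=-6.992 y=25.264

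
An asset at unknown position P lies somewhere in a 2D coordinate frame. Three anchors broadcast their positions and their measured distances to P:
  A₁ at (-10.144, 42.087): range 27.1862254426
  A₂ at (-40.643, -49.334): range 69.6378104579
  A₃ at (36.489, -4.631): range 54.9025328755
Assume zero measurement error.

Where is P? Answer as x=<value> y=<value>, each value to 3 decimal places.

x=-14.675 y=15.281

eq1: (x + 10.144)² + (y − 42.087)² = 27.1862254426²
eq2: (x + 40.643)² + (y + 49.334)² = 69.6378104579²
eq3: (x − 36.489)² + (y + 4.631)² = 54.9025328755²
eq1−eq3, eq1−eq2 (x²,y² cancel):
  93.266·x − 93.436·y = -2796.520285
  -60.998·x − 182.842·y = -1898.853092
det = 93.266·-182.842 − -93.436·-60.998 = -22752.351100
x = (-2796.520285·-182.842 − -93.436·-1898.853092) / -22752.351100 = -14.675412
y = (93.266·-1898.853092 − -2796.520285·-60.998) / -22752.351100 = 15.281083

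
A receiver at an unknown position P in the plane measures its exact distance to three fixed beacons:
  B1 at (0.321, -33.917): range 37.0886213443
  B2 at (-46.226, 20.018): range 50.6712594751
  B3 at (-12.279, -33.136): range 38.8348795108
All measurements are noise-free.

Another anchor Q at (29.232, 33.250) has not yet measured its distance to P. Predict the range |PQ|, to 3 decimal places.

eq1: (x − 0.321)² + (y + 33.917)² = 37.0886213443²
eq2: (x + 46.226)² + (y − 20.018)² = 50.6712594751²
eq3: (x + 12.279)² + (y + 33.136)² = 38.8348795108²
eq2−eq3, eq2−eq1 (x²,y² cancel):
  67.894·x − 106.308·y = -229.366393
  93.094·x − 107.870·y = -195.086766
det = 67.894·-107.870 − -106.308·93.094 = 2572.911172
x = (-229.366393·-107.870 − -106.308·-195.086766) / 2572.911172 = 1.555619
y = (67.894·-195.086766 − -229.366393·93.094) / 2572.911172 = 3.151066
|P − Q| = √((1.555619 − 29.232)² + (3.151066 − 33.250)²) = 40.889215

40.889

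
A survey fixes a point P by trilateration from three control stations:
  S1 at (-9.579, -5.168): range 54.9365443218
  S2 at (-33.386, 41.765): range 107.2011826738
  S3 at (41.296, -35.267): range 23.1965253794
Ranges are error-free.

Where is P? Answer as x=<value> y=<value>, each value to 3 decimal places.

x=22.938 y=-49.447

eq1: (x + 9.579)² + (y + 5.168)² = 54.9365443218²
eq2: (x + 33.386)² + (y − 41.765)² = 107.2011826738²
eq3: (x − 41.296)² + (y + 35.267)² = 23.1965253794²
eq1−eq3, eq1−eq2 (x²,y² cancel):
  101.750·x − 60.198·y = 5310.600552
  -47.614·x + 93.866·y = -5733.594909
det = 101.750·93.866 − -60.198·-47.614 = 6684.597928
x = (5310.600552·93.866 − -60.198·-5733.594909) / 6684.597928 = 22.938386
y = (101.750·-5733.594909 − 5310.600552·-47.614) / 6684.597928 = -49.447155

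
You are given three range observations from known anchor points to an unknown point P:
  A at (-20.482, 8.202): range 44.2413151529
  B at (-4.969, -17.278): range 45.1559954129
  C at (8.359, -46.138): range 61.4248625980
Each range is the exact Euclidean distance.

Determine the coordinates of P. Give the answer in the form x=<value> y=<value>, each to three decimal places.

eq1: (x + 20.482)² + (y − 8.202)² = 44.2413151529²
eq2: (x + 4.969)² + (y + 17.278)² = 45.1559954129²
eq3: (x − 8.359)² + (y + 46.138)² = 61.4248625980²
eq1−eq2, eq1−eq3 (x²,y² cancel):
  31.026·x − 50.960·y = -245.334838
  57.682·x − 108.680·y = -103.916982
det = 31.026·-108.680 − -50.960·57.682 = -432.430960
x = (-245.334838·-108.680 − -50.960·-103.916982) / -432.430960 = -49.412236
y = (31.026·-103.916982 − -245.334838·57.682) / -432.430960 = -25.269411

x=-49.412 y=-25.269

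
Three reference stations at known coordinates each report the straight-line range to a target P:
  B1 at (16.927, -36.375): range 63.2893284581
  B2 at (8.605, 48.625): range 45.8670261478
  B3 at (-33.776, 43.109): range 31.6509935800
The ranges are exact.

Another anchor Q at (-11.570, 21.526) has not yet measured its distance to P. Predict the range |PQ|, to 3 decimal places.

12.430

eq1: (x − 16.927)² + (y + 36.375)² = 63.2893284581²
eq2: (x − 8.605)² + (y − 48.625)² = 45.8670261478²
eq3: (x + 33.776)² + (y − 43.109)² = 31.6509935800²
eq3−eq2, eq3−eq1 (x²,y² cancel):
  84.762·x + 11.032·y = -1662.766100
  101.406·x − 158.968·y = -4393.293805
det = 84.762·-158.968 − 11.032·101.406 = -14593.156608
x = (-1662.766100·-158.968 − 11.032·-4393.293805) / -14593.156608 = -21.434254
y = (84.762·-4393.293805 − -1662.766100·101.406) / -14593.156608 = 13.963388
|P − Q| = √((-21.434254 − -11.570)² + (13.963388 − 21.526)²) = 12.429666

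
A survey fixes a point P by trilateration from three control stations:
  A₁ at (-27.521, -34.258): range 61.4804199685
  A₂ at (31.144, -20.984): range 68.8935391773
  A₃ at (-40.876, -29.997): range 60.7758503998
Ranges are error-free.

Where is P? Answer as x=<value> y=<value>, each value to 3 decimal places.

x=-18.691 y=26.585

eq1: (x + 27.521)² + (y + 34.258)² = 61.4804199685²
eq2: (x − 31.144)² + (y + 20.984)² = 68.8935391773²
eq3: (x + 40.876)² + (y + 29.997)² = 60.7758503998²
eq3−eq1, eq3−eq2 (x²,y² cancel):
  26.710·x − 8.522·y = -725.789428
  144.040·x + 18.026·y = -2213.006142
det = 26.710·18.026 − -8.522·144.040 = 1708.983340
x = (-725.789428·18.026 − -8.522·-2213.006142) / 1708.983340 = -18.690831
y = (26.710·-2213.006142 − -725.789428·144.040) / 1708.983340 = 26.584996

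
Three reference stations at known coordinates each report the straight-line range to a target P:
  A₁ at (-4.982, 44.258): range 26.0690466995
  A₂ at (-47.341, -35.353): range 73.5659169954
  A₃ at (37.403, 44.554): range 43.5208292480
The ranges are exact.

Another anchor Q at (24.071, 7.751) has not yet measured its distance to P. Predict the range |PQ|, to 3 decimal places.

24.791

eq1: (x + 4.982)² + (y − 44.258)² = 26.0690466995²
eq2: (x + 47.341)² + (y + 35.353)² = 73.5659169954²
eq3: (x − 37.403)² + (y − 44.554)² = 43.5208292480²
eq1−eq3, eq1−eq2 (x²,y² cancel):
  84.770·x + 0.592·y = 185.985054
  -84.718·x − 159.222·y = -3224.934946
det = 84.770·-159.222 − 0.592·-84.718 = -13447.095884
x = (185.985054·-159.222 − 0.592·-3224.934946) / -13447.095884 = 2.060203
y = (84.770·-3224.934946 − 185.985054·-84.718) / -13447.095884 = 19.158148
|P − Q| = √((2.060203 − 24.071)² + (19.158148 − 7.751)²) = 24.791091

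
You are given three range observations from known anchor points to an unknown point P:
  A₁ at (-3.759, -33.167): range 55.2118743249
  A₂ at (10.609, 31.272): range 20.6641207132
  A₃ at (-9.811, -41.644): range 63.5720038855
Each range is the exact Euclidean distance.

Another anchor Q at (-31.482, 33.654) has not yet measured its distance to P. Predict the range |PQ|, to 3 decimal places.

26.435

eq1: (x + 3.759)² + (y + 33.167)² = 55.2118743249²
eq2: (x − 10.609)² + (y − 31.272)² = 20.6641207132²
eq3: (x + 9.811)² + (y + 41.644)² = 63.5720038855²
eq1−eq3, eq1−eq2 (x²,y² cancel):
  -12.104·x − 16.954·y = -276.750125
  28.736·x + 128.878·y = 2597.654077
det = -12.104·128.878 − -16.954·28.736 = -1072.749168
x = (-276.750125·128.878 − -16.954·2597.654077) / -1072.749168 = -7.805762
y = (-12.104·2597.654077 − -276.750125·28.736) / -1072.749168 = 21.896371
|P − Q| = √((-7.805762 − -31.482)² + (21.896371 − 33.654)²) = 26.434941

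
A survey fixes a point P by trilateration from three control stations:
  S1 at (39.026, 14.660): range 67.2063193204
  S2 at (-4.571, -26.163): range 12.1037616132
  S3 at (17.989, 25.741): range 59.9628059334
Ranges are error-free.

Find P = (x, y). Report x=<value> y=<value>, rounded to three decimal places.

x=-16.358 y=-23.410

eq1: (x − 39.026)² + (y − 14.660)² = 67.2063193204²
eq2: (x + 4.571)² + (y + 26.163)² = 12.1037616132²
eq3: (x − 17.989)² + (y − 25.741)² = 59.9628059334²
eq3−eq1, eq3−eq2 (x²,y² cancel):
  42.074·x − 22.162·y = -169.410187
  -45.120·x − 103.808·y = 3168.230458
det = 42.074·-103.808 − -22.162·-45.120 = -5367.567232
x = (-169.410187·-103.808 − -22.162·3168.230458) / -5367.567232 = -16.357589
y = (42.074·3168.230458 − -169.410187·-45.120) / -5367.567232 = -23.410297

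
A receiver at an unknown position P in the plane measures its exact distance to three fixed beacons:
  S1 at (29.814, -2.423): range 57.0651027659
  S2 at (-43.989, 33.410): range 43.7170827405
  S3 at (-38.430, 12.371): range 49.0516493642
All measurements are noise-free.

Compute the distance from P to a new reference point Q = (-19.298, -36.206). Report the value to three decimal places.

eq1: (x − 29.814)² + (y + 2.423)² = 57.0651027659²
eq2: (x + 43.989)² + (y − 33.410)² = 43.7170827405²
eq3: (x + 38.430)² + (y − 12.371)² = 49.0516493642²
eq1−eq2, eq1−eq3 (x²,y² cancel):
  -147.606·x + 71.666·y = 3501.757326
  -136.488·x + 29.588·y = 1585.522664
det = -147.606·29.588 − 71.666·-136.488 = 5414.182680
x = (3501.757326·29.588 − 71.666·1585.522664) / 5414.182680 = -1.850339
y = (-147.606·1585.522664 − 3501.757326·-136.488) / 5414.182680 = 45.051157
|P − Q| = √((-1.850339 − -19.298)² + (45.051157 − -36.206)²) = 83.109244

83.109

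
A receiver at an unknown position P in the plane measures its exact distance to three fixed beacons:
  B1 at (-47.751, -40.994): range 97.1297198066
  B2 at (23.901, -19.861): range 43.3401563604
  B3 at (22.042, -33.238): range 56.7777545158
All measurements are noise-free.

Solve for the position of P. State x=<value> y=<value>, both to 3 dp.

eq1: (x + 47.751)² + (y + 40.994)² = 97.1297198066²
eq2: (x − 23.901)² + (y + 19.861)² = 43.3401563604²
eq3: (x − 22.042)² + (y + 33.238)² = 56.7777545158²
eq1−eq2, eq1−eq3 (x²,y² cancel):
  143.304·x + 42.266·y = 4560.864401
  139.586·x + 15.512·y = 3840.417433
det = 143.304·15.512 − 42.266·139.586 = -3676.810228
x = (4560.864401·15.512 − 42.266·3840.417433) / -3676.810228 = 24.904999
y = (143.304·3840.417433 − 4560.864401·139.586) / -3676.810228 = 23.467526

x=24.905 y=23.468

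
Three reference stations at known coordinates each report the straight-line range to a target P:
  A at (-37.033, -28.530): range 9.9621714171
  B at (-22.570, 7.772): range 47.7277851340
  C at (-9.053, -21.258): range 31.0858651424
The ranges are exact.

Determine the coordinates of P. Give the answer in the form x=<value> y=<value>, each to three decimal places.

x=-35.055 y=-38.294

eq1: (x + 37.033)² + (y + 28.530)² = 9.9621714171²
eq2: (x + 22.570)² + (y − 7.772)² = 47.7277851340²
eq3: (x + 9.053)² + (y + 21.258)² = 31.0858651424²
eq1−eq2, eq1−eq3 (x²,y² cancel):
  28.926·x + 72.604·y = -3794.291719
  55.960·x + 14.544·y = -2518.630768
det = 28.926·14.544 − 72.604·55.960 = -3642.220096
x = (-3794.291719·14.544 − 72.604·-2518.630768) / -3642.220096 = -35.055127
y = (28.926·-2518.630768 − -3794.291719·55.960) / -3642.220096 = -38.293856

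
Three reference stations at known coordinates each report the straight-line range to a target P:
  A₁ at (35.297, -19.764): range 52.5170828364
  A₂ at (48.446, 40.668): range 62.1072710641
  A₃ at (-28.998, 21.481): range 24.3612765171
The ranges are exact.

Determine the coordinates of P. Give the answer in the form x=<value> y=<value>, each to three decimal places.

eq1: (x − 35.297)² + (y + 19.764)² = 52.5170828364²
eq2: (x − 48.446)² + (y − 40.668)² = 62.1072710641²
eq3: (x + 28.998)² + (y − 21.481)² = 24.3612765171²
eq3−eq2, eq3−eq1 (x²,y² cancel):
  154.888·x + 38.374·y = -565.257550
  128.590·x − 82.490·y = -1830.395656
det = 154.888·-82.490 − 38.374·128.590 = -17711.223780
x = (-565.257550·-82.490 − 38.374·-1830.395656) / -17711.223780 = -6.598511
y = (154.888·-1830.395656 − -565.257550·128.590) / -17711.223780 = 11.903178

x=-6.599 y=11.903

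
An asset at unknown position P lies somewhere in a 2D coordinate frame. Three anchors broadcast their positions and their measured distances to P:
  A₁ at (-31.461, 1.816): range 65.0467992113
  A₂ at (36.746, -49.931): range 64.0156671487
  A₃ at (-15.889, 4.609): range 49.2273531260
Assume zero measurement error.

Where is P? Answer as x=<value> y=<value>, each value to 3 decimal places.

x=32.446 y=13.940

eq1: (x + 31.461)² + (y − 1.816)² = 65.0467992113²
eq2: (x − 36.746)² + (y + 49.931)² = 64.0156671487²
eq3: (x + 15.889)² + (y − 4.609)² = 49.2273531260²
eq1−eq2, eq1−eq3 (x²,y² cancel):
  136.414·x − 103.494·y = 2983.361347
  31.144·x + 5.586·y = 1088.364617
det = 136.414·5.586 − -103.494·31.144 = 3985.225740
x = (2983.361347·5.586 − -103.494·1088.364617) / 3985.225740 = 32.445907
y = (136.414·1088.364617 − 2983.361347·31.144) / 3985.225740 = 13.940080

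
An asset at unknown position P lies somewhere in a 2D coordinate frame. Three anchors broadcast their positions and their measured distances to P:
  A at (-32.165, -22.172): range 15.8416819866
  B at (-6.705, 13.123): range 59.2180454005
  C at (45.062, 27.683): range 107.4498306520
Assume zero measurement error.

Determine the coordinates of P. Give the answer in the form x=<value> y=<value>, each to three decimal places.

x=-43.328 y=-33.412

eq1: (x + 32.165)² + (y + 22.172)² = 15.8416819866²
eq2: (x + 6.705)² + (y − 13.123)² = 59.2180454005²
eq3: (x − 45.062)² + (y − 27.683)² = 107.4498306520²
eq2−eq3, eq2−eq1 (x²,y² cancel):
  103.534·x + 29.120·y = -5458.927027
  -50.920·x − 70.590·y = 4564.832668
det = 103.534·-70.590 − 29.120·-50.920 = -5825.674660
x = (-5458.927027·-70.590 − 29.120·4564.832668) / -5825.674660 = -43.328498
y = (103.534·4564.832668 − -5458.927027·-50.920) / -5825.674660 = -33.411893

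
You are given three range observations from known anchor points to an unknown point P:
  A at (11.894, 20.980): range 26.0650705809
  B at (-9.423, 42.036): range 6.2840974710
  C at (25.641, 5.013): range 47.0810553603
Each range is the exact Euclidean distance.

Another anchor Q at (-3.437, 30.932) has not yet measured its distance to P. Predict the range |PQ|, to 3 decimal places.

eq1: (x − 11.894)² + (y − 20.980)² = 26.0650705809²
eq2: (x + 9.423)² + (y − 42.036)² = 6.2840974710²
eq3: (x − 25.641)² + (y − 5.013)² = 47.0810553603²
eq1−eq3, eq1−eq2 (x²,y² cancel):
  27.494·x − 31.934·y = -1436.274455
  -42.634·x + 42.112·y = 1914.088612
det = 27.494·42.112 − -31.934·-42.634 = -203.646828
x = (-1436.274455·42.112 − -31.934·1914.088612) / -203.646828 = -3.143265
y = (27.494·1914.088612 − -1436.274455·-42.634) / -203.646828 = 42.270105
|P − Q| = √((-3.143265 − -3.437)² + (42.270105 − 30.932)²) = 11.341909

11.342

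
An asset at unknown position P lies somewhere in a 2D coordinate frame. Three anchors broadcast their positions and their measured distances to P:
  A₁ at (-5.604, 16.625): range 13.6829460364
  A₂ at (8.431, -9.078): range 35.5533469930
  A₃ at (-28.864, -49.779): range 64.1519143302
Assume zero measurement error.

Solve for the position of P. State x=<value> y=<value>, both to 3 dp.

eq1: (x + 5.604)² + (y − 16.625)² = 13.6829460364²
eq2: (x − 8.431)² + (y + 9.078)² = 35.5533469930²
eq3: (x + 28.864)² + (y + 49.779)² = 64.1519143302²
eq2−eq1, eq2−eq3 (x²,y² cancel):
  -28.070·x + 51.406·y = 1231.121066
  -74.590·x − 81.402·y = 306.159862
det = -28.070·-81.402 − 51.406·-74.590 = 6119.327680
x = (1231.121066·-81.402 − 51.406·306.159862) / 6119.327680 = -18.948842
y = (-28.070·306.159862 − 1231.121066·-74.590) / 6119.327680 = 13.602052

x=-18.949 y=13.602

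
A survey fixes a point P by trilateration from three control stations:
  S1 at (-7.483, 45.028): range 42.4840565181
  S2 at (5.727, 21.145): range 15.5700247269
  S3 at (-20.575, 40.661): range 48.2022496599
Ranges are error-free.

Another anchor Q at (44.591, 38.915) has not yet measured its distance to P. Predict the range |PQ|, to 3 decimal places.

40.105

eq1: (x + 7.483)² + (y − 45.028)² = 42.4840565181²
eq2: (x − 5.727)² + (y − 21.145)² = 15.5700247269²
eq3: (x + 20.575)² + (y − 40.661)² = 48.2022496599²
eq2−eq3, eq2−eq1 (x²,y² cancel):
  -52.604·x + 39.032·y = -484.293210
  -26.420·x + 47.766·y = 41.137131
det = -52.604·47.766 − 39.032·-26.420 = -1481.457224
x = (-484.293210·47.766 − 39.032·41.137131) / -1481.457224 = 16.698703
y = (-52.604·41.137131 − -484.293210·-26.420) / -1481.457224 = 10.097493
|P − Q| = √((16.698703 − 44.591)² + (10.097493 − 38.915)²) = 40.105223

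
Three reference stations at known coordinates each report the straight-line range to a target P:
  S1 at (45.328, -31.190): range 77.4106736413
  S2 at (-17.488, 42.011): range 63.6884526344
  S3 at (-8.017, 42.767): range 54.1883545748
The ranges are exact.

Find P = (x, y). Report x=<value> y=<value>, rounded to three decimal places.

eq1: (x − 45.328)² + (y + 31.190)² = 77.4106736413²
eq2: (x + 17.488)² + (y − 42.011)² = 63.6884526344²
eq3: (x + 8.017)² + (y − 42.767)² = 54.1883545748²
eq3−eq1, eq3−eq2 (x²,y² cancel):
  106.690·x − 147.914·y = -1921.879516
  -18.942·x − 1.512·y = -942.375540
det = 106.690·-1.512 − -147.914·-18.942 = -2963.102268
x = (-1921.879516·-1.512 − -147.914·-942.375540) / -2963.102268 = 46.061405
y = (106.690·-942.375540 − -1921.879516·-18.942) / -2963.102268 = 46.217199

x=46.061 y=46.217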